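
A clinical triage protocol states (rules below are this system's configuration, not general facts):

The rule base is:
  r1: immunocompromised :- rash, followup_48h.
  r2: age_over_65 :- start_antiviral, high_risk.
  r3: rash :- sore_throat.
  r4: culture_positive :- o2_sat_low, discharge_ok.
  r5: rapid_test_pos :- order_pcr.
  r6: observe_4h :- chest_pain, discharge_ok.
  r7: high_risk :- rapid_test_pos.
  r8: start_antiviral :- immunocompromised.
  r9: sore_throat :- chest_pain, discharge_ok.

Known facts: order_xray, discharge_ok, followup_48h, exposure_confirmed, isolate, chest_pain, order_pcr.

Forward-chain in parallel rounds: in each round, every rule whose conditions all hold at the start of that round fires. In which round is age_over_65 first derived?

5

[1] r5 [rapid_test_pos :- order_pcr.]; r6 [observe_4h :- chest_pain, discharge_ok.]; r9 [sore_throat :- chest_pain, discharge_ok.]. ⇒ new: rapid_test_pos, observe_4h, sore_throat.
[2] r3 [rash :- sore_throat.]; r7 [high_risk :- rapid_test_pos.]. ⇒ new: rash, high_risk.
[3] r1 [immunocompromised :- rash, followup_48h.]. ⇒ new: immunocompromised.
[4] r8 [start_antiviral :- immunocompromised.]. ⇒ new: start_antiviral.
[5] r2 [age_over_65 :- start_antiviral, high_risk.]. ⇒ new: age_over_65.
age_over_65 first appears in round 5.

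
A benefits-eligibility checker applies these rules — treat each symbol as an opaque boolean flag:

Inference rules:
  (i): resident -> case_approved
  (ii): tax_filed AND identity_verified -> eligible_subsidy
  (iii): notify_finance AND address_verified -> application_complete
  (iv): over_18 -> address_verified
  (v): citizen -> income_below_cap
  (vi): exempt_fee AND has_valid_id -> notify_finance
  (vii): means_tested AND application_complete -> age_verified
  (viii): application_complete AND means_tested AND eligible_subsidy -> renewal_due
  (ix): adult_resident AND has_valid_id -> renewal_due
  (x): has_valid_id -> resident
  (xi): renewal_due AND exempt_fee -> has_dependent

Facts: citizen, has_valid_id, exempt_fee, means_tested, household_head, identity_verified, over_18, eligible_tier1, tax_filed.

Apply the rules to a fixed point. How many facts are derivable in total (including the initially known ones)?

Round 1: (ii) [tax_filed AND identity_verified -> eligible_subsidy]; (iv) [over_18 -> address_verified]; (v) [citizen -> income_below_cap]; (vi) [exempt_fee AND has_valid_id -> notify_finance]; (x) [has_valid_id -> resident]. Adds eligible_subsidy, address_verified, income_below_cap, notify_finance, resident.
Round 2: (i) [resident -> case_approved]; (iii) [notify_finance AND address_verified -> application_complete]. Adds case_approved, application_complete.
Round 3: (vii) [means_tested AND application_complete -> age_verified]; (viii) [application_complete AND means_tested AND eligible_subsidy -> renewal_due]. Adds age_verified, renewal_due.
Round 4: (xi) [renewal_due AND exempt_fee -> has_dependent]. Adds has_dependent.
Closure: {address_verified, age_verified, application_complete, case_approved, citizen, eligible_subsidy, eligible_tier1, exempt_fee, has_dependent, has_valid_id, household_head, identity_verified, income_below_cap, means_tested, notify_finance, over_18, renewal_due, resident, tax_filed} — 19 facts.

19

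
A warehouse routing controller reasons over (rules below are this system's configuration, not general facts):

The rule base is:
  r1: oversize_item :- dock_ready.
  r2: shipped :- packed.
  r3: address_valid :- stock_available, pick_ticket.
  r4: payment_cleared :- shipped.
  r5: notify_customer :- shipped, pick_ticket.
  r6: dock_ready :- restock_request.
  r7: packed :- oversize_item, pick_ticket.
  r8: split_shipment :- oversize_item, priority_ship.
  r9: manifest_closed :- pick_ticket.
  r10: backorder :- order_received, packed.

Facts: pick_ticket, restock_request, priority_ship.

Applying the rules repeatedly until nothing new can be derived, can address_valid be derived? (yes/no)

[1] r6 [dock_ready :- restock_request.]; r9 [manifest_closed :- pick_ticket.]. ⇒ new: dock_ready, manifest_closed.
[2] r1 [oversize_item :- dock_ready.]. ⇒ new: oversize_item.
[3] r7 [packed :- oversize_item, pick_ticket.]; r8 [split_shipment :- oversize_item, priority_ship.]. ⇒ new: packed, split_shipment.
[4] r2 [shipped :- packed.]. ⇒ new: shipped.
[5] r4 [payment_cleared :- shipped.]; r5 [notify_customer :- shipped, pick_ticket.]. ⇒ new: payment_cleared, notify_customer.
Fixed point reached. address_valid is concluded only by r3; r3 needs stock_available (never derived).

no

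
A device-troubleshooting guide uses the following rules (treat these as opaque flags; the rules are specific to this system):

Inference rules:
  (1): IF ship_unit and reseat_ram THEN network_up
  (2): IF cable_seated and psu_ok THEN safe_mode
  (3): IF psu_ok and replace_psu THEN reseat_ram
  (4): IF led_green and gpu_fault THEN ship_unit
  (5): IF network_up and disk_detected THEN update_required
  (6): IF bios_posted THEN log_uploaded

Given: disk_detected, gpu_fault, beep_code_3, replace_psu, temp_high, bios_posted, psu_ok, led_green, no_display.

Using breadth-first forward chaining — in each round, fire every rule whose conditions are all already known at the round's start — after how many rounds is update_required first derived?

3

Round 1 — (3), (4), (6), derive reseat_ram, ship_unit, log_uploaded.
Round 2 — (1), derive network_up.
Round 3 — (5), derive update_required.
update_required first appears in round 3.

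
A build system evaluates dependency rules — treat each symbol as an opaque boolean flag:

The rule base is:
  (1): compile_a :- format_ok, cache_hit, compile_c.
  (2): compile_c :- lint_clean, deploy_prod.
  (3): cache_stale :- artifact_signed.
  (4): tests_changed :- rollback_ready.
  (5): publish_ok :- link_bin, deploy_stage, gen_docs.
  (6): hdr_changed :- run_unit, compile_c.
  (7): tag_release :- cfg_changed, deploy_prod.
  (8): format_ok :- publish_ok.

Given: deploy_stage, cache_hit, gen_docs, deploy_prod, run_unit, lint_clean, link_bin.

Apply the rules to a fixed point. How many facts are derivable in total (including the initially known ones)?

Round 1: (2) [compile_c :- lint_clean, deploy_prod.]; (5) [publish_ok :- link_bin, deploy_stage, gen_docs.]. Adds compile_c, publish_ok.
Round 2: (6) [hdr_changed :- run_unit, compile_c.]; (8) [format_ok :- publish_ok.]. Adds hdr_changed, format_ok.
Round 3: (1) [compile_a :- format_ok, cache_hit, compile_c.]. Adds compile_a.
Closure: {cache_hit, compile_a, compile_c, deploy_prod, deploy_stage, format_ok, gen_docs, hdr_changed, link_bin, lint_clean, publish_ok, run_unit} — 12 facts.

12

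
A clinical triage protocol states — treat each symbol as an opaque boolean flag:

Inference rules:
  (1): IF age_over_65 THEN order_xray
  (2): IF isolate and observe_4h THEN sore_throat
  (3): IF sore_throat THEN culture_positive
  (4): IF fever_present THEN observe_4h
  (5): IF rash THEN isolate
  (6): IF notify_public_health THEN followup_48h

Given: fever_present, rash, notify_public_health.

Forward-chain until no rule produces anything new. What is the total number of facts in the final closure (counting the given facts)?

8

Round 1: (4) [IF fever_present THEN observe_4h]; (5) [IF rash THEN isolate]; (6) [IF notify_public_health THEN followup_48h]. New: observe_4h, isolate, followup_48h.
Round 2: (2) [IF isolate and observe_4h THEN sore_throat]. New: sore_throat.
Round 3: (3) [IF sore_throat THEN culture_positive]. New: culture_positive.
Closure: {culture_positive, fever_present, followup_48h, isolate, notify_public_health, observe_4h, rash, sore_throat} — 8 facts.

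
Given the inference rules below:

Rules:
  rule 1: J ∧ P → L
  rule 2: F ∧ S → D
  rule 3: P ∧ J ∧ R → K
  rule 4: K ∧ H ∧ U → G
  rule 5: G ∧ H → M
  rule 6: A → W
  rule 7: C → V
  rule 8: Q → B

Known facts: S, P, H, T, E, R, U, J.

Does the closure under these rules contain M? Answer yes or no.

yes

[1] rule 1 [J ∧ P → L]; rule 3 [P ∧ J ∧ R → K]. ⇒ new: L, K.
[2] rule 4 [K ∧ H ∧ U → G]. ⇒ new: G.
[3] rule 5 [G ∧ H → M]. ⇒ new: M.
M appears in round 3, so it is derivable.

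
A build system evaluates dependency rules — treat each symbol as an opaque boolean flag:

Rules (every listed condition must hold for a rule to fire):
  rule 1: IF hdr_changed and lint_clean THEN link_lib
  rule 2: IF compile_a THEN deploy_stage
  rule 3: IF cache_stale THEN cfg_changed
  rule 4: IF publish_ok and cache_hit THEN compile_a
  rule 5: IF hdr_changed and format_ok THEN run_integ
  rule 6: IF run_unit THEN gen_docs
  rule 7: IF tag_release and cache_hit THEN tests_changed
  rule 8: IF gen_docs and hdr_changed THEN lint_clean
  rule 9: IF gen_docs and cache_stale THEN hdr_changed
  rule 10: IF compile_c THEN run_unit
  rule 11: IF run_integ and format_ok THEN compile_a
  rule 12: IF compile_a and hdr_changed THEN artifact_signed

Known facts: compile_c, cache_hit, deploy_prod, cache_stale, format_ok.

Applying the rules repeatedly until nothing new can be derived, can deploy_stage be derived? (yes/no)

Round 1: rule 3 [IF cache_stale THEN cfg_changed]; rule 10 [IF compile_c THEN run_unit]. Adds cfg_changed, run_unit.
Round 2: rule 6 [IF run_unit THEN gen_docs]. Adds gen_docs.
Round 3: rule 9 [IF gen_docs and cache_stale THEN hdr_changed]. Adds hdr_changed.
Round 4: rule 5 [IF hdr_changed and format_ok THEN run_integ]; rule 8 [IF gen_docs and hdr_changed THEN lint_clean]. Adds run_integ, lint_clean.
Round 5: rule 1 [IF hdr_changed and lint_clean THEN link_lib]; rule 11 [IF run_integ and format_ok THEN compile_a]. Adds link_lib, compile_a.
Round 6: rule 2 [IF compile_a THEN deploy_stage]; rule 12 [IF compile_a and hdr_changed THEN artifact_signed]. Adds deploy_stage, artifact_signed.
deploy_stage appears in round 6, so it is derivable.

yes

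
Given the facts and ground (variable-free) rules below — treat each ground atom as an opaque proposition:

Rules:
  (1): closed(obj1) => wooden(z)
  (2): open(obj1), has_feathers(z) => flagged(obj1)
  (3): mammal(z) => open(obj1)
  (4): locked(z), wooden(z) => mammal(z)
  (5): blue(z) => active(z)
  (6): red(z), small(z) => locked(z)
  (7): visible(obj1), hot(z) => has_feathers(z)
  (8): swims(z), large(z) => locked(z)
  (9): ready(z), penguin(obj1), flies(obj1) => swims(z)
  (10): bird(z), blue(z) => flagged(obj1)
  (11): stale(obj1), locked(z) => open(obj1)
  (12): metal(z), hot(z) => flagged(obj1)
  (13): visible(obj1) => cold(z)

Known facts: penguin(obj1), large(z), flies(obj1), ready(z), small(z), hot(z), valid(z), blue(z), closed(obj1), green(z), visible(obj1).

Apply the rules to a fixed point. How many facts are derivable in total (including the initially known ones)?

20

Round 1: (1) [closed(obj1) => wooden(z)]; (5) [blue(z) => active(z)]; (7) [visible(obj1), hot(z) => has_feathers(z)]; (9) [ready(z), penguin(obj1), flies(obj1) => swims(z)]; (13) [visible(obj1) => cold(z)]. New: wooden(z), active(z), has_feathers(z), swims(z), cold(z).
Round 2: (8) [swims(z), large(z) => locked(z)]. New: locked(z).
Round 3: (4) [locked(z), wooden(z) => mammal(z)]. New: mammal(z).
Round 4: (3) [mammal(z) => open(obj1)]. New: open(obj1).
Round 5: (2) [open(obj1), has_feathers(z) => flagged(obj1)]. New: flagged(obj1).
Closure: {active(z), blue(z), closed(obj1), cold(z), flagged(obj1), flies(obj1), green(z), has_feathers(z), hot(z), large(z), locked(z), mammal(z), open(obj1), penguin(obj1), ready(z), small(z), swims(z), valid(z), visible(obj1), wooden(z)} — 20 facts.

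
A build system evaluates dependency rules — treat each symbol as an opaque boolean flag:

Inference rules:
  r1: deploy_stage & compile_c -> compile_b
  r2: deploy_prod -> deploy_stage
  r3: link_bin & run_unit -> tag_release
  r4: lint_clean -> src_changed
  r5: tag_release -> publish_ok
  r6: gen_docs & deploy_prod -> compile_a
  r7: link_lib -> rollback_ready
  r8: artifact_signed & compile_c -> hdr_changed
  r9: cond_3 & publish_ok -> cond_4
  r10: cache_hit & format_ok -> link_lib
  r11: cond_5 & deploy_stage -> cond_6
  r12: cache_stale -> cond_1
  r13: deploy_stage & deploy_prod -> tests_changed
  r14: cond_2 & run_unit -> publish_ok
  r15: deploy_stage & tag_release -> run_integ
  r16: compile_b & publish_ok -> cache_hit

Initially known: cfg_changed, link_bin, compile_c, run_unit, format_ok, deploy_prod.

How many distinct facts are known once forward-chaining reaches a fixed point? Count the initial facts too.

15

[1] r2 [deploy_prod -> deploy_stage]; r3 [link_bin & run_unit -> tag_release]. ⇒ new: deploy_stage, tag_release.
[2] r1 [deploy_stage & compile_c -> compile_b]; r5 [tag_release -> publish_ok]; r13 [deploy_stage & deploy_prod -> tests_changed]; r15 [deploy_stage & tag_release -> run_integ]. ⇒ new: compile_b, publish_ok, tests_changed, run_integ.
[3] r16 [compile_b & publish_ok -> cache_hit]. ⇒ new: cache_hit.
[4] r10 [cache_hit & format_ok -> link_lib]. ⇒ new: link_lib.
[5] r7 [link_lib -> rollback_ready]. ⇒ new: rollback_ready.
Closure: {cache_hit, cfg_changed, compile_b, compile_c, deploy_prod, deploy_stage, format_ok, link_bin, link_lib, publish_ok, rollback_ready, run_integ, run_unit, tag_release, tests_changed} — 15 facts.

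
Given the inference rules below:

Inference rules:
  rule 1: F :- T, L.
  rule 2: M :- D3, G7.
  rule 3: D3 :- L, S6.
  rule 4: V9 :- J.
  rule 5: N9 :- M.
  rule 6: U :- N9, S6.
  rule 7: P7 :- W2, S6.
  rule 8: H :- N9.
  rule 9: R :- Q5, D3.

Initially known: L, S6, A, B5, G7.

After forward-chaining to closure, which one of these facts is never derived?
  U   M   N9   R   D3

Round 1: rule 3 [D3 :- L, S6.]. Adds D3.
Round 2: rule 2 [M :- D3, G7.]. Adds M.
Round 3: rule 5 [N9 :- M.]. Adds N9.
Round 4: rule 6 [U :- N9, S6.]; rule 8 [H :- N9.]. Adds U, H.
Derived: U (round 4), M (round 2), D3 (round 1), N9 (round 3). R never appears in any round.

R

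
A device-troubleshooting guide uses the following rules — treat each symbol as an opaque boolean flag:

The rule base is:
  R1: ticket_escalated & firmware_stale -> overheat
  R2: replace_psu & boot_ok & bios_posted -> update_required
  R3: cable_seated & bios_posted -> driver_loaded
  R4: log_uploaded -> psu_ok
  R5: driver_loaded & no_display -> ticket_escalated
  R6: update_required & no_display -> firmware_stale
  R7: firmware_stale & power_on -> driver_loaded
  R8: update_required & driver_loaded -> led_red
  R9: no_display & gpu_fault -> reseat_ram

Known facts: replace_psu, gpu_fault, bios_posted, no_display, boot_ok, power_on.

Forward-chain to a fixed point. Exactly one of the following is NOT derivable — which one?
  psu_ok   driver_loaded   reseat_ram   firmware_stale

Round 1: R2 [replace_psu & boot_ok & bios_posted -> update_required]; R9 [no_display & gpu_fault -> reseat_ram]. Adds update_required, reseat_ram.
Round 2: R6 [update_required & no_display -> firmware_stale]. Adds firmware_stale.
Round 3: R7 [firmware_stale & power_on -> driver_loaded]. Adds driver_loaded.
Round 4: R5 [driver_loaded & no_display -> ticket_escalated]; R8 [update_required & driver_loaded -> led_red]. Adds ticket_escalated, led_red.
Round 5: R1 [ticket_escalated & firmware_stale -> overheat]. Adds overheat.
Derived: reseat_ram (round 1), driver_loaded (round 3), firmware_stale (round 2). psu_ok never appears in any round.

psu_ok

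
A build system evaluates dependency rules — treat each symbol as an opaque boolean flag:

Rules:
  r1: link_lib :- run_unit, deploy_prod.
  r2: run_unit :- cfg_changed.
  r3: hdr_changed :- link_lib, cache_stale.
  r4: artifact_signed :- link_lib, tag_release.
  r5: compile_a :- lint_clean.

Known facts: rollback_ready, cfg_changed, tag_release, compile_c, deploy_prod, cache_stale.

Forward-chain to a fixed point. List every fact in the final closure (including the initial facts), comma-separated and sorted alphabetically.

artifact_signed, cache_stale, cfg_changed, compile_c, deploy_prod, hdr_changed, link_lib, rollback_ready, run_unit, tag_release

[1] r2 [run_unit :- cfg_changed.]. ⇒ new: run_unit.
[2] r1 [link_lib :- run_unit, deploy_prod.]. ⇒ new: link_lib.
[3] r3 [hdr_changed :- link_lib, cache_stale.]; r4 [artifact_signed :- link_lib, tag_release.]. ⇒ new: hdr_changed, artifact_signed.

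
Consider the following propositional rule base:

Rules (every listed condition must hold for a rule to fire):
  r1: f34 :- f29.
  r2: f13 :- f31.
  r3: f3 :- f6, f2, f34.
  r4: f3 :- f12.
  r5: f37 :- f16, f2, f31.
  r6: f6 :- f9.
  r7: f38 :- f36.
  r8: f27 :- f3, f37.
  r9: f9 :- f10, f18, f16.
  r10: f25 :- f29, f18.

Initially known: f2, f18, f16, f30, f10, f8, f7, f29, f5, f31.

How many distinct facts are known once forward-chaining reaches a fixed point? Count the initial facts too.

18

[1] r1 [f34 :- f29.]; r2 [f13 :- f31.]; r5 [f37 :- f16, f2, f31.]; r9 [f9 :- f10, f18, f16.]; r10 [f25 :- f29, f18.]. ⇒ new: f34, f13, f37, f9, f25.
[2] r6 [f6 :- f9.]. ⇒ new: f6.
[3] r3 [f3 :- f6, f2, f34.]. ⇒ new: f3.
[4] r8 [f27 :- f3, f37.]. ⇒ new: f27.
Closure: {f10, f13, f16, f18, f2, f25, f27, f29, f3, f30, f31, f34, f37, f5, f6, f7, f8, f9} — 18 facts.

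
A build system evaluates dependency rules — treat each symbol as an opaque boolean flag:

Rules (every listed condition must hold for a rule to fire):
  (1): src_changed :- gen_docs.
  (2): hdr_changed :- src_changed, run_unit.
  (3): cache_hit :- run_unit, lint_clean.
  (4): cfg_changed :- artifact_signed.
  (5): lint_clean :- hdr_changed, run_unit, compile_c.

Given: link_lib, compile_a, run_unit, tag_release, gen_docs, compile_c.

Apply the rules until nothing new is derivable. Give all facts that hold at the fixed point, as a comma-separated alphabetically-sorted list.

Round 1: (1) [src_changed :- gen_docs.]. Adds src_changed.
Round 2: (2) [hdr_changed :- src_changed, run_unit.]. Adds hdr_changed.
Round 3: (5) [lint_clean :- hdr_changed, run_unit, compile_c.]. Adds lint_clean.
Round 4: (3) [cache_hit :- run_unit, lint_clean.]. Adds cache_hit.

cache_hit, compile_a, compile_c, gen_docs, hdr_changed, link_lib, lint_clean, run_unit, src_changed, tag_release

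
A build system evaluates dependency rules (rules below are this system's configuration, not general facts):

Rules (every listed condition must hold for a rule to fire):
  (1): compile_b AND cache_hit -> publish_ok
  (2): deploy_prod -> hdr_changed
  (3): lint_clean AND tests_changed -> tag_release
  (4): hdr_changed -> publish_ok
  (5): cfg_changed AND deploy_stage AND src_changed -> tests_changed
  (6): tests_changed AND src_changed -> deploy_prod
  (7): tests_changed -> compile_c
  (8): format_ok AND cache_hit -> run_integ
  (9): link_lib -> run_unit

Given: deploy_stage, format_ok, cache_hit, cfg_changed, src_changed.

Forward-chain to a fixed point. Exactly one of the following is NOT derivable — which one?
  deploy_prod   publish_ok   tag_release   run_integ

tag_release

Round 1 — (5), (8), derive tests_changed, run_integ.
Round 2 — (6), (7), derive deploy_prod, compile_c.
Round 3 — (2), derive hdr_changed.
Round 4 — (4), derive publish_ok.
Derived: run_integ (round 1), publish_ok (round 4), deploy_prod (round 2). tag_release never appears in any round.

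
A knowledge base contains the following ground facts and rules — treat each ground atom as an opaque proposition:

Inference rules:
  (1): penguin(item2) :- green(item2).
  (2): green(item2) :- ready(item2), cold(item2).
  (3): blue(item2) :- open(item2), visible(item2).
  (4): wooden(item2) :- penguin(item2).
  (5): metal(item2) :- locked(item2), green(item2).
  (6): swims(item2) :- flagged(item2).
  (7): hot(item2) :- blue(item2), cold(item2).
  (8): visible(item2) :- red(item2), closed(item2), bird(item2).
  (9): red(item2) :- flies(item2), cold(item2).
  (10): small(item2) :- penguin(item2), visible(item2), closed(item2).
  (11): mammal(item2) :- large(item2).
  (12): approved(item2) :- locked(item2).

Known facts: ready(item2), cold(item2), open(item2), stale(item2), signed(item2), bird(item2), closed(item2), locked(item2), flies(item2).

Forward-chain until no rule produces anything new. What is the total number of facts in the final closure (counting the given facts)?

19

Round 1: (2) [green(item2) :- ready(item2), cold(item2).]; (9) [red(item2) :- flies(item2), cold(item2).]; (12) [approved(item2) :- locked(item2).]. New: green(item2), red(item2), approved(item2).
Round 2: (1) [penguin(item2) :- green(item2).]; (5) [metal(item2) :- locked(item2), green(item2).]; (8) [visible(item2) :- red(item2), closed(item2), bird(item2).]. New: penguin(item2), metal(item2), visible(item2).
Round 3: (3) [blue(item2) :- open(item2), visible(item2).]; (4) [wooden(item2) :- penguin(item2).]; (10) [small(item2) :- penguin(item2), visible(item2), closed(item2).]. New: blue(item2), wooden(item2), small(item2).
Round 4: (7) [hot(item2) :- blue(item2), cold(item2).]. New: hot(item2).
Closure: {approved(item2), bird(item2), blue(item2), closed(item2), cold(item2), flies(item2), green(item2), hot(item2), locked(item2), metal(item2), open(item2), penguin(item2), ready(item2), red(item2), signed(item2), small(item2), stale(item2), visible(item2), wooden(item2)} — 19 facts.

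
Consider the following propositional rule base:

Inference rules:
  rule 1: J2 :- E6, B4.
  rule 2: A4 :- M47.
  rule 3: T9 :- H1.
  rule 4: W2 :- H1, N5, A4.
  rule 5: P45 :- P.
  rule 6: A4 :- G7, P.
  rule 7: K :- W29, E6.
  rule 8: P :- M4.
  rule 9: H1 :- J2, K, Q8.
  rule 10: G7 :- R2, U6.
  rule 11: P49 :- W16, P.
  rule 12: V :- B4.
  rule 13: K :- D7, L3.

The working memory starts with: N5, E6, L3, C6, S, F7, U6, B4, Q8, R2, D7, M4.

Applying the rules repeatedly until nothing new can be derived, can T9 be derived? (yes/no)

yes

Round 1 fires rule 1, rule 8, rule 10, rule 12, rule 13, giving J2, P, G7, V, K.
Round 2 fires rule 5, rule 6, rule 9, giving P45, A4, H1.
Round 3 fires rule 3, rule 4, giving T9, W2.
T9 appears in round 3, so it is derivable.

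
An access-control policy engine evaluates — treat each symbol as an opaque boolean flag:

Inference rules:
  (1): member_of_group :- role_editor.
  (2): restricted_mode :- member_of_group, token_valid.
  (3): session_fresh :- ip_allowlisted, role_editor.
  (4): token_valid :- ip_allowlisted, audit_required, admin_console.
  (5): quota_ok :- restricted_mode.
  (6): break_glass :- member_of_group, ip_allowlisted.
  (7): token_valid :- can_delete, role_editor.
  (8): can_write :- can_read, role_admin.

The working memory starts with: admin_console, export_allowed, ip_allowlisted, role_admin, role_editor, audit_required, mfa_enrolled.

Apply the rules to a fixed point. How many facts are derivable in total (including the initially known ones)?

Round 1: (1) [member_of_group :- role_editor.]; (3) [session_fresh :- ip_allowlisted, role_editor.]; (4) [token_valid :- ip_allowlisted, audit_required, admin_console.]. New: member_of_group, session_fresh, token_valid.
Round 2: (2) [restricted_mode :- member_of_group, token_valid.]; (6) [break_glass :- member_of_group, ip_allowlisted.]. New: restricted_mode, break_glass.
Round 3: (5) [quota_ok :- restricted_mode.]. New: quota_ok.
Closure: {admin_console, audit_required, break_glass, export_allowed, ip_allowlisted, member_of_group, mfa_enrolled, quota_ok, restricted_mode, role_admin, role_editor, session_fresh, token_valid} — 13 facts.

13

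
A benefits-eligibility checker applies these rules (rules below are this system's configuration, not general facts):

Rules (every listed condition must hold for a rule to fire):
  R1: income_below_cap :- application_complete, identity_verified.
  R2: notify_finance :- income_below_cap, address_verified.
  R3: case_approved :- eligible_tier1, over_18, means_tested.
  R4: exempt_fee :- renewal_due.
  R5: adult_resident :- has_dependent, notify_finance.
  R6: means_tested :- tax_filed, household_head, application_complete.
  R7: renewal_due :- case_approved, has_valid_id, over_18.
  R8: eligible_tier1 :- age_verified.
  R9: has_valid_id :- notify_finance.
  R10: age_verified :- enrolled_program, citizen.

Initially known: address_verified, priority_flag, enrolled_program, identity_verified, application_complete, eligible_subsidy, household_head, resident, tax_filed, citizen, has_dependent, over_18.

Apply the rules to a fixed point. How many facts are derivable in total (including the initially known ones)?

22

[1] R1 [income_below_cap :- application_complete, identity_verified.]; R6 [means_tested :- tax_filed, household_head, application_complete.]; R10 [age_verified :- enrolled_program, citizen.]. ⇒ new: income_below_cap, means_tested, age_verified.
[2] R2 [notify_finance :- income_below_cap, address_verified.]; R8 [eligible_tier1 :- age_verified.]. ⇒ new: notify_finance, eligible_tier1.
[3] R3 [case_approved :- eligible_tier1, over_18, means_tested.]; R5 [adult_resident :- has_dependent, notify_finance.]; R9 [has_valid_id :- notify_finance.]. ⇒ new: case_approved, adult_resident, has_valid_id.
[4] R7 [renewal_due :- case_approved, has_valid_id, over_18.]. ⇒ new: renewal_due.
[5] R4 [exempt_fee :- renewal_due.]. ⇒ new: exempt_fee.
Closure: {address_verified, adult_resident, age_verified, application_complete, case_approved, citizen, eligible_subsidy, eligible_tier1, enrolled_program, exempt_fee, has_dependent, has_valid_id, household_head, identity_verified, income_below_cap, means_tested, notify_finance, over_18, priority_flag, renewal_due, resident, tax_filed} — 22 facts.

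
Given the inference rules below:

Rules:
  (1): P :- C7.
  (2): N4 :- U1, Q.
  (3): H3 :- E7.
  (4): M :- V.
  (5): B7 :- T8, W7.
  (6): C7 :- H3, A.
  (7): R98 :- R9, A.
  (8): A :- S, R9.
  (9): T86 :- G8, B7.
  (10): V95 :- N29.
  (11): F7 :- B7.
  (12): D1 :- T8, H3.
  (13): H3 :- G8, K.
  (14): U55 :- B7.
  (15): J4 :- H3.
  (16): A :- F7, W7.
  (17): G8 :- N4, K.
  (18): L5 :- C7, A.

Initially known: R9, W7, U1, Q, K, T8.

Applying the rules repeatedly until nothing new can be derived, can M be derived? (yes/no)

no

[1] (2) [N4 :- U1, Q.]; (5) [B7 :- T8, W7.]. ⇒ new: N4, B7.
[2] (11) [F7 :- B7.]; (14) [U55 :- B7.]; (17) [G8 :- N4, K.]. ⇒ new: F7, U55, G8.
[3] (9) [T86 :- G8, B7.]; (13) [H3 :- G8, K.]; (16) [A :- F7, W7.]. ⇒ new: T86, H3, A.
[4] (6) [C7 :- H3, A.]; (7) [R98 :- R9, A.]; (12) [D1 :- T8, H3.]; (15) [J4 :- H3.]. ⇒ new: C7, R98, D1, J4.
[5] (1) [P :- C7.]; (18) [L5 :- C7, A.]. ⇒ new: P, L5.
Fixed point reached. M is concluded only by (4); (4) needs V (never derived).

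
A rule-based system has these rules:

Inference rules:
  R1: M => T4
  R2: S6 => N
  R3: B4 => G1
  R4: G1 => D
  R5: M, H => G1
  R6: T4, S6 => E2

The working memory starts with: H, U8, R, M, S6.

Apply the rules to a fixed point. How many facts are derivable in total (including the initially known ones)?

10

Round 1: R1 [M => T4]; R2 [S6 => N]; R5 [M, H => G1]. Adds T4, N, G1.
Round 2: R4 [G1 => D]; R6 [T4, S6 => E2]. Adds D, E2.
Closure: {D, E2, G1, H, M, N, R, S6, T4, U8} — 10 facts.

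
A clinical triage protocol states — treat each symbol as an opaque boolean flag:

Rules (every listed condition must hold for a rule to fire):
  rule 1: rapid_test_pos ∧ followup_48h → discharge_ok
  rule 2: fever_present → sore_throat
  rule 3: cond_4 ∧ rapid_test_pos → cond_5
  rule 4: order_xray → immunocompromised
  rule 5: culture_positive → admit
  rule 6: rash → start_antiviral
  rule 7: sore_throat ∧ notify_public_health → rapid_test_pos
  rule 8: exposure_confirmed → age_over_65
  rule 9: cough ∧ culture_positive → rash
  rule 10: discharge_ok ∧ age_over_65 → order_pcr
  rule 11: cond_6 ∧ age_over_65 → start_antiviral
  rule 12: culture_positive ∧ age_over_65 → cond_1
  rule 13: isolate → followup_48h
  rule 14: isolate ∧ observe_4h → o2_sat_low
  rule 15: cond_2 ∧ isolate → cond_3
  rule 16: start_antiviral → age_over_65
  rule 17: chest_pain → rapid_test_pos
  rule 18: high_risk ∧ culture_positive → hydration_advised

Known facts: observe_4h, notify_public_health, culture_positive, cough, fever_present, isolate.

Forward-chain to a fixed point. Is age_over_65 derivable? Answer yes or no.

Round 1: rule 2 [fever_present → sore_throat]; rule 5 [culture_positive → admit]; rule 9 [cough ∧ culture_positive → rash]; rule 13 [isolate → followup_48h]; rule 14 [isolate ∧ observe_4h → o2_sat_low]. New: sore_throat, admit, rash, followup_48h, o2_sat_low.
Round 2: rule 6 [rash → start_antiviral]; rule 7 [sore_throat ∧ notify_public_health → rapid_test_pos]. New: start_antiviral, rapid_test_pos.
Round 3: rule 1 [rapid_test_pos ∧ followup_48h → discharge_ok]; rule 16 [start_antiviral → age_over_65]. New: discharge_ok, age_over_65.
Round 4: rule 10 [discharge_ok ∧ age_over_65 → order_pcr]; rule 12 [culture_positive ∧ age_over_65 → cond_1]. New: order_pcr, cond_1.
age_over_65 appears in round 3, so it is derivable.

yes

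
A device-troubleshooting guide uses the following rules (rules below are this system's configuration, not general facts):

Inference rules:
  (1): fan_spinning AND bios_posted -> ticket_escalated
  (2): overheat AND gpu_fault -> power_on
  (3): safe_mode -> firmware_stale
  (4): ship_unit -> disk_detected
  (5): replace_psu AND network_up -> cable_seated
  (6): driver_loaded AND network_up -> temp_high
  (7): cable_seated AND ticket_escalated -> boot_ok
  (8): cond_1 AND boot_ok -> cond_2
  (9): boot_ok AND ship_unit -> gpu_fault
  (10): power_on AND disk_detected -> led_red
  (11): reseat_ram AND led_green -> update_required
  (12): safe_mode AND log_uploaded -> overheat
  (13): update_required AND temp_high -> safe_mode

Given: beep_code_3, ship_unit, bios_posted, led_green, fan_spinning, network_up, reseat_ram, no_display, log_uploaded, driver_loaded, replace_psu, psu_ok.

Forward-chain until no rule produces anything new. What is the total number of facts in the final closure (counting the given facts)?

Round 1: (1) [fan_spinning AND bios_posted -> ticket_escalated]; (4) [ship_unit -> disk_detected]; (5) [replace_psu AND network_up -> cable_seated]; (6) [driver_loaded AND network_up -> temp_high]; (11) [reseat_ram AND led_green -> update_required]. New: ticket_escalated, disk_detected, cable_seated, temp_high, update_required.
Round 2: (7) [cable_seated AND ticket_escalated -> boot_ok]; (13) [update_required AND temp_high -> safe_mode]. New: boot_ok, safe_mode.
Round 3: (3) [safe_mode -> firmware_stale]; (9) [boot_ok AND ship_unit -> gpu_fault]; (12) [safe_mode AND log_uploaded -> overheat]. New: firmware_stale, gpu_fault, overheat.
Round 4: (2) [overheat AND gpu_fault -> power_on]. New: power_on.
Round 5: (10) [power_on AND disk_detected -> led_red]. New: led_red.
Closure: {beep_code_3, bios_posted, boot_ok, cable_seated, disk_detected, driver_loaded, fan_spinning, firmware_stale, gpu_fault, led_green, led_red, log_uploaded, network_up, no_display, overheat, power_on, psu_ok, replace_psu, reseat_ram, safe_mode, ship_unit, temp_high, ticket_escalated, update_required} — 24 facts.

24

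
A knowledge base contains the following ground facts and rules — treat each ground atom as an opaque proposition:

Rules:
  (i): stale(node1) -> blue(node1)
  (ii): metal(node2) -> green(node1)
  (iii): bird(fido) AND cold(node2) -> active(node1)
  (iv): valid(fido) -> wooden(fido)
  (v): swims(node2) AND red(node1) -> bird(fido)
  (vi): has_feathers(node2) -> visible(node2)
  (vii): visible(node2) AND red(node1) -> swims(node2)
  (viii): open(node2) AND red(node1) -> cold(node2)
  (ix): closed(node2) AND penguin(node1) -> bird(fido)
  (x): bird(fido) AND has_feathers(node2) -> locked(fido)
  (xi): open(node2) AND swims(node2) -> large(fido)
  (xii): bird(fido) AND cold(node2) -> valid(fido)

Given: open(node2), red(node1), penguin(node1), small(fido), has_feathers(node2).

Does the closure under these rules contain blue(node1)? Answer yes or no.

Round 1: (vi) [has_feathers(node2) -> visible(node2)]; (viii) [open(node2) AND red(node1) -> cold(node2)]. Adds visible(node2), cold(node2).
Round 2: (vii) [visible(node2) AND red(node1) -> swims(node2)]. Adds swims(node2).
Round 3: (v) [swims(node2) AND red(node1) -> bird(fido)]; (xi) [open(node2) AND swims(node2) -> large(fido)]. Adds bird(fido), large(fido).
Round 4: (iii) [bird(fido) AND cold(node2) -> active(node1)]; (x) [bird(fido) AND has_feathers(node2) -> locked(fido)]; (xii) [bird(fido) AND cold(node2) -> valid(fido)]. Adds active(node1), locked(fido), valid(fido).
Round 5: (iv) [valid(fido) -> wooden(fido)]. Adds wooden(fido).
Fixed point reached. blue(node1) is concluded only by (i); (i) needs stale(node1) (never derived).

no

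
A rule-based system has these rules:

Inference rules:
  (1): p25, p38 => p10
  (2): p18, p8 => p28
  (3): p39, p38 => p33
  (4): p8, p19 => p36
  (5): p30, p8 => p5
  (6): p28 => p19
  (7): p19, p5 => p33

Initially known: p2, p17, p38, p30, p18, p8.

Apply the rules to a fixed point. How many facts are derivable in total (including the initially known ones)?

Round 1 fires (2), (5), giving p28, p5.
Round 2 fires (6), giving p19.
Round 3 fires (4), (7), giving p36, p33.
Closure: {p17, p18, p19, p2, p28, p30, p33, p36, p38, p5, p8} — 11 facts.

11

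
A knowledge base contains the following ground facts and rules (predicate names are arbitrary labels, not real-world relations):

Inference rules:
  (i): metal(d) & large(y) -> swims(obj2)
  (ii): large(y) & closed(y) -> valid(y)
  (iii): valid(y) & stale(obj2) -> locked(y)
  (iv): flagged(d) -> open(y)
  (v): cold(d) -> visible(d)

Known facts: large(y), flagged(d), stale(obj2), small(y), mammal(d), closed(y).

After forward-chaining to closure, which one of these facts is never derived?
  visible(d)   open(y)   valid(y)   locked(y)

Round 1: (ii) [large(y) & closed(y) -> valid(y)]; (iv) [flagged(d) -> open(y)]. Adds valid(y), open(y).
Round 2: (iii) [valid(y) & stale(obj2) -> locked(y)]. Adds locked(y).
Derived: valid(y) (round 1), locked(y) (round 2), open(y) (round 1). visible(d) never appears in any round.

visible(d)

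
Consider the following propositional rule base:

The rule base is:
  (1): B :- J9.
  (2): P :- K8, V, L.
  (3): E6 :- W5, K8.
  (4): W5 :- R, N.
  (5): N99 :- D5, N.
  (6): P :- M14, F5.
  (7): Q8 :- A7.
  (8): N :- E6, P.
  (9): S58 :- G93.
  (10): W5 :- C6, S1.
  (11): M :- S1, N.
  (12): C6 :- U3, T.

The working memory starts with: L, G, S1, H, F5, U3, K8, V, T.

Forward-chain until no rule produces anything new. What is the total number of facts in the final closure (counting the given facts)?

15

Round 1 — (2), (12), derive P, C6.
Round 2 — (10), derive W5.
Round 3 — (3), derive E6.
Round 4 — (8), derive N.
Round 5 — (11), derive M.
Closure: {C6, E6, F5, G, H, K8, L, M, N, P, S1, T, U3, V, W5} — 15 facts.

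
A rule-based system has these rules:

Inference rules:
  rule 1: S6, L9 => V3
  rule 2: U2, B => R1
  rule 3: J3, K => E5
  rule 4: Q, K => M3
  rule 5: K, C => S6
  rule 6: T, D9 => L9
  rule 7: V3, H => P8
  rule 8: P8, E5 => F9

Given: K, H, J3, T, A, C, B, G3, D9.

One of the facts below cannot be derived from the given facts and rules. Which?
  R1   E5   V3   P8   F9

R1

[1] rule 3 [J3, K => E5]; rule 5 [K, C => S6]; rule 6 [T, D9 => L9]. ⇒ new: E5, S6, L9.
[2] rule 1 [S6, L9 => V3]. ⇒ new: V3.
[3] rule 7 [V3, H => P8]. ⇒ new: P8.
[4] rule 8 [P8, E5 => F9]. ⇒ new: F9.
Derived: V3 (round 2), F9 (round 4), P8 (round 3), E5 (round 1). R1 never appears in any round.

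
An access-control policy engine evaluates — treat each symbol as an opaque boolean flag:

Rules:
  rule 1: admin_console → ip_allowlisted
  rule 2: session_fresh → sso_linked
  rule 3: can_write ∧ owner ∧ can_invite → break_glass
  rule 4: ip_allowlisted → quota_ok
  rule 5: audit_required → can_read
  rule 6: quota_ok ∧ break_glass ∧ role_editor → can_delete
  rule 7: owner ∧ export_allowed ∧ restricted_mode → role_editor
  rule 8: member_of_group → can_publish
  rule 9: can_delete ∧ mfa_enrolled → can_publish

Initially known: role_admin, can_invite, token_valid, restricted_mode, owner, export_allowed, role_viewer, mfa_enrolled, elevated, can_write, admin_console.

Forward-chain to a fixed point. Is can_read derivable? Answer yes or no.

Round 1: rule 1 [admin_console → ip_allowlisted]; rule 3 [can_write ∧ owner ∧ can_invite → break_glass]; rule 7 [owner ∧ export_allowed ∧ restricted_mode → role_editor]. Adds ip_allowlisted, break_glass, role_editor.
Round 2: rule 4 [ip_allowlisted → quota_ok]. Adds quota_ok.
Round 3: rule 6 [quota_ok ∧ break_glass ∧ role_editor → can_delete]. Adds can_delete.
Round 4: rule 9 [can_delete ∧ mfa_enrolled → can_publish]. Adds can_publish.
Fixed point reached. can_read is concluded only by rule 5; rule 5 needs audit_required (never derived).

no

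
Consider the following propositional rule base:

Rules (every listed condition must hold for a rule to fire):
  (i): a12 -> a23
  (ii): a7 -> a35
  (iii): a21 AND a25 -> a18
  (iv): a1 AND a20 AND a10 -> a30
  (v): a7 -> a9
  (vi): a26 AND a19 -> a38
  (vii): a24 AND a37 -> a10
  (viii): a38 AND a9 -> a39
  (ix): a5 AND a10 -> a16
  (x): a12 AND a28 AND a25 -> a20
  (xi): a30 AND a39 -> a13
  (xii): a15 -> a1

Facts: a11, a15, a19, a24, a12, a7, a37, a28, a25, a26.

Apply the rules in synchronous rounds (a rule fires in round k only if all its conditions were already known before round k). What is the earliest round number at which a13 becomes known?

Round 1 fires (i), (ii), (v), (vi), (vii), (x), (xii), giving a23, a35, a9, a38, a10, a20, a1.
Round 2 fires (iv), (viii), giving a30, a39.
Round 3 fires (xi), giving a13.
a13 first appears in round 3.

3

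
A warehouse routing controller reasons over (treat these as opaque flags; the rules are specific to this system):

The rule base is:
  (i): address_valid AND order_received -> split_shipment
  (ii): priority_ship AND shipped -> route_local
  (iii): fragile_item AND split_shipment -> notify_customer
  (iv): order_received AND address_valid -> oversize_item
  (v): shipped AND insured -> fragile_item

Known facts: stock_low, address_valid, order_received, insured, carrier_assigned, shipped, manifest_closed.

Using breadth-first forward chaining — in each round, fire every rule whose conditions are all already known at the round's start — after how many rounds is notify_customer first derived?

Round 1 — (i), (iv), (v), derive split_shipment, oversize_item, fragile_item.
Round 2 — (iii), derive notify_customer.
notify_customer first appears in round 2.

2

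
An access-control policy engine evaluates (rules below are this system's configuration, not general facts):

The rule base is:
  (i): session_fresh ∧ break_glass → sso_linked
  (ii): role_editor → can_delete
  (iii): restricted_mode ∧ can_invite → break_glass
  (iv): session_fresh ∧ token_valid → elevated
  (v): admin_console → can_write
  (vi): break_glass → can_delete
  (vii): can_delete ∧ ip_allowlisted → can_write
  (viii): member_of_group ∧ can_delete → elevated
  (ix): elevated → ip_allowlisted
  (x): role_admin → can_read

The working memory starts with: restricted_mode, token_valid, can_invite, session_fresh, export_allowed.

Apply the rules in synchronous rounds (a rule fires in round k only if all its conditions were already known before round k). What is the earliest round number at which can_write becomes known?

3

Round 1 fires (iii), (iv), giving break_glass, elevated.
Round 2 fires (i), (vi), (ix), giving sso_linked, can_delete, ip_allowlisted.
Round 3 fires (vii), giving can_write.
can_write first appears in round 3.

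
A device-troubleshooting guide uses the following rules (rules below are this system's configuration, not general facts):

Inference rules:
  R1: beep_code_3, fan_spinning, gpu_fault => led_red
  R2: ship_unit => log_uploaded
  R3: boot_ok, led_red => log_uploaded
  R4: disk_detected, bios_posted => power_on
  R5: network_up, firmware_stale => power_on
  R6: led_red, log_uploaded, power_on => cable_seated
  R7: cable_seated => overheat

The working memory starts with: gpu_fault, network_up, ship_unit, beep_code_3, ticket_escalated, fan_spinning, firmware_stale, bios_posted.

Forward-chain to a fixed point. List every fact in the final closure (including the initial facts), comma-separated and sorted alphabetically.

Round 1: R1 [beep_code_3, fan_spinning, gpu_fault => led_red]; R2 [ship_unit => log_uploaded]; R5 [network_up, firmware_stale => power_on]. Adds led_red, log_uploaded, power_on.
Round 2: R6 [led_red, log_uploaded, power_on => cable_seated]. Adds cable_seated.
Round 3: R7 [cable_seated => overheat]. Adds overheat.

beep_code_3, bios_posted, cable_seated, fan_spinning, firmware_stale, gpu_fault, led_red, log_uploaded, network_up, overheat, power_on, ship_unit, ticket_escalated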